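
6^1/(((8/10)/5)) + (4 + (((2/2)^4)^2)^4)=85/2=42.50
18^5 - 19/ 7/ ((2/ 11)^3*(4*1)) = 423237943/ 224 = 1889455.10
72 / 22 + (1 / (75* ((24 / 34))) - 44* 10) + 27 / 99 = -4320713 / 9900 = -436.44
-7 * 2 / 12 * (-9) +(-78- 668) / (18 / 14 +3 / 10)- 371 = -184471 / 222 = -830.95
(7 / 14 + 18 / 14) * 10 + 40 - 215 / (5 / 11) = -2906 / 7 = -415.14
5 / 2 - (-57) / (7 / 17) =140.93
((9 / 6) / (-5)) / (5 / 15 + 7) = -9 / 220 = -0.04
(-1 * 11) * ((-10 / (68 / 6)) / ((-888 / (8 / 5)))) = -11 / 629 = -0.02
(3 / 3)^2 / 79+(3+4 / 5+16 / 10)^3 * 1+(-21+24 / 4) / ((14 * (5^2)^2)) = 21770911 / 138250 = 157.47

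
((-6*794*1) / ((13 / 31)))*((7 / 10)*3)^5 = -463966.44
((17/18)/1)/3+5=287/54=5.31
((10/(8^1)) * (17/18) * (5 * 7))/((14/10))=2125/72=29.51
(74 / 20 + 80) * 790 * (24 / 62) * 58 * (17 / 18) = 1402092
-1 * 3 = -3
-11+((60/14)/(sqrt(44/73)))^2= 10496/539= 19.47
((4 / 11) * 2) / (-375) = -8 / 4125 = -0.00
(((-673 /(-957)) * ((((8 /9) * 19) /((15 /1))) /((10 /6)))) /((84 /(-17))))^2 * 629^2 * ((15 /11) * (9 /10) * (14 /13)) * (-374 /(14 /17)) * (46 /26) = -497075243696126296028 /127982456476875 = -3883932.67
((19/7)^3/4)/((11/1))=6859/15092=0.45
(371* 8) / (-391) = -2968 / 391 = -7.59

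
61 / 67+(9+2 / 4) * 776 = 493985 / 67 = 7372.91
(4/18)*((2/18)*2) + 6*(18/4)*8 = 17500/81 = 216.05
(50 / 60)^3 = 125 / 216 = 0.58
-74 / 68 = -37 / 34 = -1.09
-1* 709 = -709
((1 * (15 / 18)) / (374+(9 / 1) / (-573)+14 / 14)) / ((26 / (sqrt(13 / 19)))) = 955 * sqrt(247) / 212287608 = 0.00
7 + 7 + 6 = 20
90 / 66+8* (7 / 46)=653 / 253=2.58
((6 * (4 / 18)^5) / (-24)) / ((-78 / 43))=172 / 2302911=0.00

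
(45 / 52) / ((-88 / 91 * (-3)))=105 / 352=0.30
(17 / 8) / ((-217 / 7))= -17 / 248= -0.07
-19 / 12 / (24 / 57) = -361 / 96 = -3.76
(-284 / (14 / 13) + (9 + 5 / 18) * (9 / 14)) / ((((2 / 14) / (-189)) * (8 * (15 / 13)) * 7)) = 844389 / 160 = 5277.43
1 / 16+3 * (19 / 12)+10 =237 / 16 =14.81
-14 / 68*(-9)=63 / 34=1.85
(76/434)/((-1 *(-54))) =19/5859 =0.00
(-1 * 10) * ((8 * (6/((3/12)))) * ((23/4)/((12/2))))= -1840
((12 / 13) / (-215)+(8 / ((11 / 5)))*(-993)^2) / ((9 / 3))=36746759356 / 30745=1195210.91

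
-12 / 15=-4 / 5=-0.80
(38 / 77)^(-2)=4.11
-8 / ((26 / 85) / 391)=-132940 / 13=-10226.15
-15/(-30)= 1/2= 0.50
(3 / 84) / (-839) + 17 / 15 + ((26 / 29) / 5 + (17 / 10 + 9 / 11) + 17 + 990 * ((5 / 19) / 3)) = 229965082159 / 2135775180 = 107.67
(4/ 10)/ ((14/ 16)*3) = 16/ 105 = 0.15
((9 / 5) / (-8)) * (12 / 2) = -27 / 20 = -1.35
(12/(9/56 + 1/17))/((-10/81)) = -462672/1045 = -442.75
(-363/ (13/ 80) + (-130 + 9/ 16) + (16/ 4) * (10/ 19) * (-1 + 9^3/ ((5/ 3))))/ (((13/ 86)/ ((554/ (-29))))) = 67998100439/ 372476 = 182557.00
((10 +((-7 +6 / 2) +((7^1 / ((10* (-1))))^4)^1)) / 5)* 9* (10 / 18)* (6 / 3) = 62401 / 5000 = 12.48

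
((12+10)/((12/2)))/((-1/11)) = -121/3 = -40.33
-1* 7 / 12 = -7 / 12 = -0.58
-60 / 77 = -0.78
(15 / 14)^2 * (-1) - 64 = -12769 / 196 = -65.15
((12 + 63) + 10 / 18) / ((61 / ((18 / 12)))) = 1.86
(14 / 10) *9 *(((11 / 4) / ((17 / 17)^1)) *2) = 693 / 10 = 69.30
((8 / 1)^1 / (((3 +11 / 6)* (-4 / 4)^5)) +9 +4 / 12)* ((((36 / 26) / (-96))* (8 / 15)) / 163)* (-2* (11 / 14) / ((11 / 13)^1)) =334 / 496335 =0.00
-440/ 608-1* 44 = -44.72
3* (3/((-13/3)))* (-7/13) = 189/169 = 1.12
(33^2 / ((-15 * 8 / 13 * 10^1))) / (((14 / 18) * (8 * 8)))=-0.24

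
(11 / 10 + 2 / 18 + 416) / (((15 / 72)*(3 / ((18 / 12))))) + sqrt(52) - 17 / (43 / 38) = 2*sqrt(13) + 3180764 / 3225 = 993.49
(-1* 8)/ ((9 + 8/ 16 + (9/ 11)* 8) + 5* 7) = -176/ 1123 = -0.16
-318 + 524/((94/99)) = 10992/47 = 233.87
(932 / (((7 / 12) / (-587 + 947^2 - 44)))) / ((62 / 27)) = 135308539152 / 217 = 623541655.08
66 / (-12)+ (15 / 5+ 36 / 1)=67 / 2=33.50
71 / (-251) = -71 / 251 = -0.28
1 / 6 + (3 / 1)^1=19 / 6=3.17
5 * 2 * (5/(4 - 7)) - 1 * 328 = -1034/3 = -344.67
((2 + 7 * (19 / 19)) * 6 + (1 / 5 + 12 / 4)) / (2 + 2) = 143 / 10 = 14.30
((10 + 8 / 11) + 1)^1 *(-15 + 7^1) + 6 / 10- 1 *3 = -5292 / 55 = -96.22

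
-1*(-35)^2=-1225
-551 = -551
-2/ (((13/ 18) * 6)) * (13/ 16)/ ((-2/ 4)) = 3/ 4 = 0.75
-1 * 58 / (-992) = 29 / 496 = 0.06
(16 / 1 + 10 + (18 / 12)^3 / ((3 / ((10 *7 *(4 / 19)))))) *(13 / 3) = 10517 / 57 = 184.51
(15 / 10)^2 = 9 / 4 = 2.25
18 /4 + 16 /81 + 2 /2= 923 /162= 5.70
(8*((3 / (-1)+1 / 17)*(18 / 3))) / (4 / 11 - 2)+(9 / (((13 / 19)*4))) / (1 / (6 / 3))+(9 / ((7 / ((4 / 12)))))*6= 885715 / 9282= 95.42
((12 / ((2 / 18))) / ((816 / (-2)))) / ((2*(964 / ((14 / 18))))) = -7 / 65552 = -0.00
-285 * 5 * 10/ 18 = -791.67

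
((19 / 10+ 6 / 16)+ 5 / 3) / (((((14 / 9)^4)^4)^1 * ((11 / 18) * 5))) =239039604361887489 / 217795333780937113600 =0.00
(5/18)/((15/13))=13/54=0.24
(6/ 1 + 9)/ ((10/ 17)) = 51/ 2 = 25.50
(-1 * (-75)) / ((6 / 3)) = 37.50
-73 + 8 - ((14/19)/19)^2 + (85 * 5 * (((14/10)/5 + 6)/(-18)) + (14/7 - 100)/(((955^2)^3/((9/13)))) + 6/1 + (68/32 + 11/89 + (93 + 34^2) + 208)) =10310842974743547615434668739849/8235699438883401966911625000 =1251.97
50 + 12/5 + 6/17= 4484/85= 52.75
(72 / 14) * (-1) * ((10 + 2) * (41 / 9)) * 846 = -1664928 / 7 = -237846.86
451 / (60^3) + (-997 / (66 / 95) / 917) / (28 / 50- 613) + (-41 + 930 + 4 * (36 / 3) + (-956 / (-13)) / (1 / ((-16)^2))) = 8570620644645384191 / 433673296056000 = 19762.85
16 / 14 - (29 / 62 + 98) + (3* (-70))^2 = 19097161 / 434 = 44002.68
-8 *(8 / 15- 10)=1136 / 15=75.73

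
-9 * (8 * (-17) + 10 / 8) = 4851 / 4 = 1212.75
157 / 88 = 1.78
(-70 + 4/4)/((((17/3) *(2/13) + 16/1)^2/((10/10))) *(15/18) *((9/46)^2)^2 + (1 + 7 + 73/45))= -1174761324360/169741475531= -6.92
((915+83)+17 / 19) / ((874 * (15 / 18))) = 56937 / 41515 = 1.37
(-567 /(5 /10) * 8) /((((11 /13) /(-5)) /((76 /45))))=90536.73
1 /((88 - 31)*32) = 1 /1824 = 0.00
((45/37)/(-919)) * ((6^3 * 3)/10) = -2916/34003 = -0.09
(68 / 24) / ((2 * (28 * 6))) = 17 / 2016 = 0.01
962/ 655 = 1.47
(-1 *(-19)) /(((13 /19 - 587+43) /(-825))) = 99275 /3441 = 28.85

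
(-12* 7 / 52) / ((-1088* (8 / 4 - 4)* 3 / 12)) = -21 / 7072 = -0.00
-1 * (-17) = 17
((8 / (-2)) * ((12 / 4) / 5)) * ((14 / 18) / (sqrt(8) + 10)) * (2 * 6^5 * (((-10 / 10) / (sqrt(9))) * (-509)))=-12313728 / 23 + 12313728 * sqrt(2) / 115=-383951.29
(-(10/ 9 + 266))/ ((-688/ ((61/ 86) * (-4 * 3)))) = -36661/ 11094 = -3.30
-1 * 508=-508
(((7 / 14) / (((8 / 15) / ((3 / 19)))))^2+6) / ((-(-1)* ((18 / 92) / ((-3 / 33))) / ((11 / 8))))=-4266661 / 1108992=-3.85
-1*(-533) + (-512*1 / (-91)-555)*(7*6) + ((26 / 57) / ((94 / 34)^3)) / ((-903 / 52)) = -1565910033155245 / 69470357229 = -22540.69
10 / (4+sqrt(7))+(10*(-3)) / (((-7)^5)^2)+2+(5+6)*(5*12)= 1694286543232 / 2542277241 - 10*sqrt(7) / 9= 663.50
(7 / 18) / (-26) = -7 / 468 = -0.01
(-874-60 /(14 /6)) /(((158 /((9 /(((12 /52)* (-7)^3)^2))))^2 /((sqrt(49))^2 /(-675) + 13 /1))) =-392402063807 /408161911916308725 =-0.00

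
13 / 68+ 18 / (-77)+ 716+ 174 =4659817 / 5236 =889.96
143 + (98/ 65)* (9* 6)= 14587/ 65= 224.42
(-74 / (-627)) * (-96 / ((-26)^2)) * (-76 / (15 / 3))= 0.25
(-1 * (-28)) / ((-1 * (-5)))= 28 / 5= 5.60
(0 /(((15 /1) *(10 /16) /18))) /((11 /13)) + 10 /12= 5 /6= 0.83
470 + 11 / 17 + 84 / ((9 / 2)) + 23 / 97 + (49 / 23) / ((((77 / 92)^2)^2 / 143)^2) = 187058257402498760368 / 1031065514300283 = 181422.28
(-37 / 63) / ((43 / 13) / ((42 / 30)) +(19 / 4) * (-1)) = 1924 / 7821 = 0.25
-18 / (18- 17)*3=-54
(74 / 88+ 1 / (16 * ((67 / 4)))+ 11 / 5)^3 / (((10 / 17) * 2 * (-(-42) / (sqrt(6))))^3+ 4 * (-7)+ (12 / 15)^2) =5181525322456796657909 / 452123532122007483628065120+ 11899573537464254700625 * sqrt(6) / 8477316227287640318026221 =0.00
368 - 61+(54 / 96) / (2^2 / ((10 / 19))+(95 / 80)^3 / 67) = 3212824117 / 10462711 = 307.07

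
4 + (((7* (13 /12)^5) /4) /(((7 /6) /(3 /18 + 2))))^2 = 27.52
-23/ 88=-0.26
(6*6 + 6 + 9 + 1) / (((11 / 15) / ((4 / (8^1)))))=390 / 11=35.45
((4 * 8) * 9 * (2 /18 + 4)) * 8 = 9472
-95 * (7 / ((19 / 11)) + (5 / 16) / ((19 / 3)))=-389.69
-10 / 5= -2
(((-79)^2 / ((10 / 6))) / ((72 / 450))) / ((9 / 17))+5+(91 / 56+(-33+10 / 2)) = 1060457 / 24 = 44185.71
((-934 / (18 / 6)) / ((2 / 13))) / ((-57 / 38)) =12142 / 9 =1349.11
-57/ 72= -19/ 24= -0.79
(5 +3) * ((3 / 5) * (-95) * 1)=-456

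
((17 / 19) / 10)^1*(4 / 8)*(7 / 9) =119 / 3420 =0.03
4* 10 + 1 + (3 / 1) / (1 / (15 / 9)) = 46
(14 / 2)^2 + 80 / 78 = 1951 / 39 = 50.03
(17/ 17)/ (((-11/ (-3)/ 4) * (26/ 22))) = 12/ 13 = 0.92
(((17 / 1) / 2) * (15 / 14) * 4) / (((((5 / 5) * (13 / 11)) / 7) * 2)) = 2805 / 26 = 107.88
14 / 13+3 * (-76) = -2950 / 13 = -226.92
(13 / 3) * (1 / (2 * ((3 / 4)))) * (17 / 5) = 442 / 45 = 9.82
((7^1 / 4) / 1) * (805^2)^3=1904905002105109375 / 4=476226250526277343.75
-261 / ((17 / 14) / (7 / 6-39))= 138243 / 17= 8131.94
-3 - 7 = -10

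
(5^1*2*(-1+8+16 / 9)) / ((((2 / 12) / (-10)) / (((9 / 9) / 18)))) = -7900 / 27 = -292.59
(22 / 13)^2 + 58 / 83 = 49974 / 14027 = 3.56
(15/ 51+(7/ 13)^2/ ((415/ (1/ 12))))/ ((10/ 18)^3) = 1022770719/ 596147500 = 1.72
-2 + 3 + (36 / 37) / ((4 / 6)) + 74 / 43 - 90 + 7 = -125402 / 1591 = -78.82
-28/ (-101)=28/ 101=0.28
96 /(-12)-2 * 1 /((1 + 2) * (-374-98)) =-5663 /708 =-8.00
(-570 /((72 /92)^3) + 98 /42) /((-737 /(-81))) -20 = -1330477 /8844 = -150.44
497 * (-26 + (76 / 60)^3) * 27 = -40202827 / 125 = -321622.62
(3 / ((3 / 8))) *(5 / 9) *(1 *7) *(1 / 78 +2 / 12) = 1960 / 351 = 5.58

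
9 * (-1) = -9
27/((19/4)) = 108/19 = 5.68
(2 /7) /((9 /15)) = 10 /21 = 0.48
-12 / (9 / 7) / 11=-0.85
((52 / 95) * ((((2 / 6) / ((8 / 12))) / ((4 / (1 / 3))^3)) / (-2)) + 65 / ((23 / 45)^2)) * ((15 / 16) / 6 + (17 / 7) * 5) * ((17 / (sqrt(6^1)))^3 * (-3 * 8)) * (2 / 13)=-236813795869667 * sqrt(6) / 153570816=-3777234.37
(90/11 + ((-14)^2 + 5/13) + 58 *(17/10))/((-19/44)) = -867056/1235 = -702.07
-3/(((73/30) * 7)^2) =-2700/261121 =-0.01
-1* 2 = -2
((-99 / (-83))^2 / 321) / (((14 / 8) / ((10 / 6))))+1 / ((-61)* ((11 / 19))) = -0.02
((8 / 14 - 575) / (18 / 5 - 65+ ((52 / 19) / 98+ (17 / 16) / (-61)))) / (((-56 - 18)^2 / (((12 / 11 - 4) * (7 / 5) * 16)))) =-467674339328 / 4200100374173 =-0.11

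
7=7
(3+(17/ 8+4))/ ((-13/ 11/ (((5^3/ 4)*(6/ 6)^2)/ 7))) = -34.47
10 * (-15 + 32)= 170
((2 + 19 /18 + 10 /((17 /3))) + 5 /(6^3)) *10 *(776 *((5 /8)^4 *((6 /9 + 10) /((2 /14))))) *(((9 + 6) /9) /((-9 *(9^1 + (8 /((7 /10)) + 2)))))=-1320814140625 /373574592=-3535.61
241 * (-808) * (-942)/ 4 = 45858444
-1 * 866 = -866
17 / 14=1.21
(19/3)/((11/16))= 304/33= 9.21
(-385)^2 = 148225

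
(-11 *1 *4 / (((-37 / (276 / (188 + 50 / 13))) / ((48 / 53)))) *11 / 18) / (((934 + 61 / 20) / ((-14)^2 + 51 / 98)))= 445933671040 / 2245602524403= 0.20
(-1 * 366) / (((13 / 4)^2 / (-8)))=46848 / 169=277.21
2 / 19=0.11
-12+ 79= 67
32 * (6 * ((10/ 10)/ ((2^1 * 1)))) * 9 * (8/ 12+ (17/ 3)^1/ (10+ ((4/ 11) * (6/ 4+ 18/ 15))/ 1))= 1021.83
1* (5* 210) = 1050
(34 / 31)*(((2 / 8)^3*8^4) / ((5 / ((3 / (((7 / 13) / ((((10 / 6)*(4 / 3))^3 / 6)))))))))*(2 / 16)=2828800 / 158193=17.88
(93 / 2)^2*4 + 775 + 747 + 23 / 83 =844216 / 83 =10171.28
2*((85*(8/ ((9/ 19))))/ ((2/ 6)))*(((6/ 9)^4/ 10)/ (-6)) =-20672/ 729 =-28.36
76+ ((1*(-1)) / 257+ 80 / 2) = 29811 / 257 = 116.00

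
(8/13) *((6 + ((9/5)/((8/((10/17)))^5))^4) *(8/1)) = 26812018137488487907589768370941206881/907698530696224851038161390998126592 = 29.54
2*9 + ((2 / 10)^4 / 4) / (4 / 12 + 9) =1260003 / 70000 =18.00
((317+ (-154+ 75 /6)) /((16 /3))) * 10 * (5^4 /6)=1096875 /32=34277.34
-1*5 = -5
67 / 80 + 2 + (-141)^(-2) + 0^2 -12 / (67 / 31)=-289283071 / 106562160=-2.71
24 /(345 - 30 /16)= 0.07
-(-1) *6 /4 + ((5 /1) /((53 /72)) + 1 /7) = 6259 /742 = 8.44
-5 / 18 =-0.28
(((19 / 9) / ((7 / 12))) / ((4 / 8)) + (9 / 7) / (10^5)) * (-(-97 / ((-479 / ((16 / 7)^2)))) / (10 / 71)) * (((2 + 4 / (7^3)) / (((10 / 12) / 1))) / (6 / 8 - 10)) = 462278299550784 / 32579581671875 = 14.19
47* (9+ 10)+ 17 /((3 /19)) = 3002 /3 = 1000.67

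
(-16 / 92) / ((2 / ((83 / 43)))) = -166 / 989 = -0.17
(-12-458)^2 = 220900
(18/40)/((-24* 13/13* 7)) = -3/1120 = -0.00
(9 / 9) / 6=1 / 6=0.17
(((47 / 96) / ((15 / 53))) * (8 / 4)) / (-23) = -2491 / 16560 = -0.15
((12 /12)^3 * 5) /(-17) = -5 /17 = -0.29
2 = 2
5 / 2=2.50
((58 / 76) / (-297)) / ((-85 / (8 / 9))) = 116 / 4316895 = 0.00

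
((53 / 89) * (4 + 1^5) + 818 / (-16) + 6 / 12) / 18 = -33925 / 12816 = -2.65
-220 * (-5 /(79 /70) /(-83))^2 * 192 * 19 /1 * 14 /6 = -229398400000 /42994249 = -5335.56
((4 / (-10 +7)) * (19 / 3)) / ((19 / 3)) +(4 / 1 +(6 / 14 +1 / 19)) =1256 / 399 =3.15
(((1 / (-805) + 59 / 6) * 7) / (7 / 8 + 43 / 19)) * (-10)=-7218328 / 32913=-219.32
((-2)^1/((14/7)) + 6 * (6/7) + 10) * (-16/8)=-198/7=-28.29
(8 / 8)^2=1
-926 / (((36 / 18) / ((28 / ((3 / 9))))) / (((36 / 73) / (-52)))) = 368.84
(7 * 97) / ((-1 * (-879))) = 679 / 879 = 0.77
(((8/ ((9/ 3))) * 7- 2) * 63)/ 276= 175/ 46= 3.80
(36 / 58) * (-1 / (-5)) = 18 / 145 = 0.12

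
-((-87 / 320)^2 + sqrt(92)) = -2*sqrt(23)-7569 / 102400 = -9.67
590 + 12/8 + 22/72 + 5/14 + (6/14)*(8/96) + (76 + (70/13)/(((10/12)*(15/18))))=5536049/8190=675.95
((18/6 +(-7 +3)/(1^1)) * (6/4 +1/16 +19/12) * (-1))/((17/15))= 755/272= 2.78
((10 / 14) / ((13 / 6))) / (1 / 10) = 300 / 91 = 3.30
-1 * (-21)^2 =-441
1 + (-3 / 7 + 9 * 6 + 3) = 403 / 7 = 57.57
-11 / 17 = -0.65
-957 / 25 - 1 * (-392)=8843 / 25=353.72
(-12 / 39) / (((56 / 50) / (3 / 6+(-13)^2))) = -46.57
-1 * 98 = -98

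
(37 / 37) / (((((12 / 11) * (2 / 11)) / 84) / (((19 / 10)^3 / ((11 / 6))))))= 1584429 / 1000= 1584.43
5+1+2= 8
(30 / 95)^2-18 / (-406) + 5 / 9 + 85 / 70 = 360659 / 188442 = 1.91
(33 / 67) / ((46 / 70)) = 1155 / 1541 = 0.75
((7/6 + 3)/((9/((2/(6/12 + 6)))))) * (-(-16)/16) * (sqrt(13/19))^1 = 50 * sqrt(247)/6669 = 0.12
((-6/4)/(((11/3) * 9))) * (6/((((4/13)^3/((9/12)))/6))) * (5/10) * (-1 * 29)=1720251/2816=610.88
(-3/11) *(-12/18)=2/11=0.18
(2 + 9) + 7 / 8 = 95 / 8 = 11.88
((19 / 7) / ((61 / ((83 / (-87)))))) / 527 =-1577 / 19577523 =-0.00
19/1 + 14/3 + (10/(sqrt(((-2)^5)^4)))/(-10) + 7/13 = 966617/39936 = 24.20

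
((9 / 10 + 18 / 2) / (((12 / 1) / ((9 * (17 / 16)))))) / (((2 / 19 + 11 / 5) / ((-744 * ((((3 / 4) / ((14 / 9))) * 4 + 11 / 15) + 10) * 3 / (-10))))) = 7907496399 / 817600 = 9671.60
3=3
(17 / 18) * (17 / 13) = 289 / 234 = 1.24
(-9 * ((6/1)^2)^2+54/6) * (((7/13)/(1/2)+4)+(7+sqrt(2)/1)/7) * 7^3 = -315815535/13 - 571095 * sqrt(2) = -25101152.99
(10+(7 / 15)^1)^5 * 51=1621612873469 / 253125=6406371.85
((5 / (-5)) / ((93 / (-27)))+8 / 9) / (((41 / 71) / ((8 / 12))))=46718 / 34317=1.36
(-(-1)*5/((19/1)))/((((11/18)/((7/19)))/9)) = 5670/3971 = 1.43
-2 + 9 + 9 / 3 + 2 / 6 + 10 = 61 / 3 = 20.33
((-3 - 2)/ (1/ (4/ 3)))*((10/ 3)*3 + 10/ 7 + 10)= -1000/ 7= -142.86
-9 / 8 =-1.12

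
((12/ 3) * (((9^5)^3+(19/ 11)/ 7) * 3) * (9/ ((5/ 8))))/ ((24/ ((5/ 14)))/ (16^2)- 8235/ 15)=-73053467925295067136/ 1126741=-64836078500112.33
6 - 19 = -13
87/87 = 1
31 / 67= 0.46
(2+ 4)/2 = 3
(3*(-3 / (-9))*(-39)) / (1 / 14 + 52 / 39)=-1638 / 59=-27.76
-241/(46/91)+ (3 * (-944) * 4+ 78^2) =-263155/46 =-5720.76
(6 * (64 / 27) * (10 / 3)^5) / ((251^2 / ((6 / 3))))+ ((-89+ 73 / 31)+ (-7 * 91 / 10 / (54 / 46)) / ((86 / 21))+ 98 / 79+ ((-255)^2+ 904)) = 19103406619161765701 / 290190681468180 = 65830.53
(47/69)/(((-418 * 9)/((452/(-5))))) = 10622/648945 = 0.02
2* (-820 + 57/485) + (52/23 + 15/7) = -127697181/78085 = -1635.36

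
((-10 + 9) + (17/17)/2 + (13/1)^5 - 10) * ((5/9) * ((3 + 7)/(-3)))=-18564125/27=-687560.19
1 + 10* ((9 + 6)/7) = 157/7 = 22.43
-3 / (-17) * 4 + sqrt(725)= 12 / 17 + 5 * sqrt(29)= 27.63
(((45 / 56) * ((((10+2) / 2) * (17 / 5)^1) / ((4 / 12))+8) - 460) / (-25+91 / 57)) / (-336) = -0.05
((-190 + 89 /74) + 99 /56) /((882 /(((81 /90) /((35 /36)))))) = -0.20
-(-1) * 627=627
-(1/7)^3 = -1/343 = -0.00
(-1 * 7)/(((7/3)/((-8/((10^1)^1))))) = 12/5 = 2.40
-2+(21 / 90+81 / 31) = 0.85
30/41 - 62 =-2512/41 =-61.27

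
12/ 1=12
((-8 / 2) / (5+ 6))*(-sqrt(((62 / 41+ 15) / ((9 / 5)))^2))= 13540 / 4059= 3.34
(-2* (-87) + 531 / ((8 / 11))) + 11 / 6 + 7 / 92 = 906.03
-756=-756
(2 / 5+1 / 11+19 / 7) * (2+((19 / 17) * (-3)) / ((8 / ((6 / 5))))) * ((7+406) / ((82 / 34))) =821.69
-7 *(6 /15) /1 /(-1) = 14 /5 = 2.80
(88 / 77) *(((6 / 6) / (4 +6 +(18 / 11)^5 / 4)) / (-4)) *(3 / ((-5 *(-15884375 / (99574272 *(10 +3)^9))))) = -5606355059475642920448 / 6362614703125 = -881140116.30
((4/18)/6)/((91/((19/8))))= 19/19656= 0.00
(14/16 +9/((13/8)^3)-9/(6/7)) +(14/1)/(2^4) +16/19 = -970189/166972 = -5.81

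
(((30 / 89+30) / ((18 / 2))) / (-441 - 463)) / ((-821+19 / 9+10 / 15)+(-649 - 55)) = 0.00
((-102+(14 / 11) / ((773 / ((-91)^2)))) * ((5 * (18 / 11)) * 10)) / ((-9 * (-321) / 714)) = -17882653600 / 10008031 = -1786.83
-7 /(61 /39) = -273 /61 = -4.48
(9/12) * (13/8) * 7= 273/32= 8.53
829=829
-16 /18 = -0.89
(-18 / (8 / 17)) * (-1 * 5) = 765 / 4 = 191.25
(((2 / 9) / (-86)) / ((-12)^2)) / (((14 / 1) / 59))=-59 / 780192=-0.00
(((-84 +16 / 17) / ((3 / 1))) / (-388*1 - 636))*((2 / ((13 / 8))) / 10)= 353 / 106080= 0.00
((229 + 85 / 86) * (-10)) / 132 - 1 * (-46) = 54067 / 1892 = 28.58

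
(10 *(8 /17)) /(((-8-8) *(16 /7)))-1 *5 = -1395 /272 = -5.13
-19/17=-1.12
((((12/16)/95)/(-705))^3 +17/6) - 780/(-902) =3563102211849498647/963501007821000000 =3.70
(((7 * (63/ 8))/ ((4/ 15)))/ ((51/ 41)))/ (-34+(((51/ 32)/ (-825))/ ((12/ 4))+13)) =-74584125/ 9425089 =-7.91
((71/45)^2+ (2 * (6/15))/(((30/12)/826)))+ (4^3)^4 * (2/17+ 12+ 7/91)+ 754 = 91560016005719/447525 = 204591958.00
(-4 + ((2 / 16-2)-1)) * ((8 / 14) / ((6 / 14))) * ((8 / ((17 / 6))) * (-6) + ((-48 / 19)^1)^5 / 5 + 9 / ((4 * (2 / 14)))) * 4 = 67208129703 / 84187366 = 798.32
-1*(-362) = 362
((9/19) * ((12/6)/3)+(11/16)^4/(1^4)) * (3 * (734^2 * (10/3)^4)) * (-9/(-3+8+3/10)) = -282592253609375/1546752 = -182700428.78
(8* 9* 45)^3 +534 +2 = 34012224536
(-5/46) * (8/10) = -2/23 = -0.09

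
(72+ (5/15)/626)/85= 0.85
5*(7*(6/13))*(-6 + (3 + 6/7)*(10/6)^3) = 2490/13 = 191.54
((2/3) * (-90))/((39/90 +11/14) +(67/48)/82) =-8265600/170281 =-48.54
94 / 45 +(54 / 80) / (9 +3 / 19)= 2.16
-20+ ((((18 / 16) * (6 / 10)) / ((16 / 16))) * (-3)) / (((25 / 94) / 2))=-8807 / 250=-35.23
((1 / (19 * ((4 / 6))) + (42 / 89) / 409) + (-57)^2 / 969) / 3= 26909383 / 23515046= 1.14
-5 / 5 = -1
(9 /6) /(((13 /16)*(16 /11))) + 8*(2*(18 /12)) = 657 /26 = 25.27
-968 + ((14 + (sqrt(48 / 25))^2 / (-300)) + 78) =-547504 / 625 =-876.01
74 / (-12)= -37 / 6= -6.17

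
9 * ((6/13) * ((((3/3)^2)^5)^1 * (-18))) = -972/13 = -74.77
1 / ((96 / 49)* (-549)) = -49 / 52704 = -0.00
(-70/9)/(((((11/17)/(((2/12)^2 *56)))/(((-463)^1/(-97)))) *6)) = -3856790/259281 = -14.87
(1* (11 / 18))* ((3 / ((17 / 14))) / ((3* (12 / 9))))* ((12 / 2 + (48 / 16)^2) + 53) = 25.67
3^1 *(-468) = -1404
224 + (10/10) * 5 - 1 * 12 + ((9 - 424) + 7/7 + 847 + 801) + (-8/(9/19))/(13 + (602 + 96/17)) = 137782925/94959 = 1450.97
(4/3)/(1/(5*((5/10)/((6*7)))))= 5/63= 0.08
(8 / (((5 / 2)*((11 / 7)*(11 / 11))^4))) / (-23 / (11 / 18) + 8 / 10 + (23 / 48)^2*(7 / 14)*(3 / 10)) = -118013952 / 8276228543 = -0.01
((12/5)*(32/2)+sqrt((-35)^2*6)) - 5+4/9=1523/45+35*sqrt(6)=119.58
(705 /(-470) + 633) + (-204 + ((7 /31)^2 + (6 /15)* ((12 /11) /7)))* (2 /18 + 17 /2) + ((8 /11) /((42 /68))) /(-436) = -2632464343 /2341647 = -1124.19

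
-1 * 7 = -7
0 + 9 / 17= 9 / 17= 0.53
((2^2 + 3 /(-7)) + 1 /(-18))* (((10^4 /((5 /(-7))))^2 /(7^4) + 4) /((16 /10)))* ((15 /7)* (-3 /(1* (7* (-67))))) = 11075542675 /4504276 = 2458.90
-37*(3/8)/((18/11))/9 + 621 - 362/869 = 619.64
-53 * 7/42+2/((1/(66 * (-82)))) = -64997/6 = -10832.83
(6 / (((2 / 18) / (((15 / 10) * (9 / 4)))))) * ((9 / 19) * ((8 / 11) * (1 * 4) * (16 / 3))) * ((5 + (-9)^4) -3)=1837219968 / 209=8790526.16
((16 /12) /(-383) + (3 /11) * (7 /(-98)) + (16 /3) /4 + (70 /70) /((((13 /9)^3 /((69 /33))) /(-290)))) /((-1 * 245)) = 15541528315 /19048767738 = 0.82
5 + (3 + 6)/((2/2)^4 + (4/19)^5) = 34670506/2477123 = 14.00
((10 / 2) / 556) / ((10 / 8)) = 0.01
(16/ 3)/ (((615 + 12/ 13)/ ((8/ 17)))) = 1664/ 408357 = 0.00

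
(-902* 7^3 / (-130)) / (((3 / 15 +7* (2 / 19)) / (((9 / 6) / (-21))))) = -419881 / 2314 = -181.45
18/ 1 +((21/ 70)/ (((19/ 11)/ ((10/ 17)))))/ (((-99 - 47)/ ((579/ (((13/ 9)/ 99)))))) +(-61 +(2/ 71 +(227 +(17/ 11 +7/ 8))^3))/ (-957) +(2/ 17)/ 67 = -12008263073985766856951/ 950959103786605056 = -12627.53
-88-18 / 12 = -179 / 2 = -89.50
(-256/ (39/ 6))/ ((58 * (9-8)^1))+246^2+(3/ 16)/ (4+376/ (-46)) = 11680900641/ 193024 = 60515.28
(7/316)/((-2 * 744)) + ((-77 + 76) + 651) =305635193/470208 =650.00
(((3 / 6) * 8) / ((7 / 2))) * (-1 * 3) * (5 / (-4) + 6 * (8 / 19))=-582 / 133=-4.38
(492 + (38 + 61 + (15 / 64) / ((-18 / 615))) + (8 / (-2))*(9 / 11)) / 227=816245 / 319616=2.55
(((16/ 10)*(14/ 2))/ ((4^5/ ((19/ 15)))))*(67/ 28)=1273/ 38400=0.03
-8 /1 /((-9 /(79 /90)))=316 /405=0.78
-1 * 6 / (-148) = 3 / 74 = 0.04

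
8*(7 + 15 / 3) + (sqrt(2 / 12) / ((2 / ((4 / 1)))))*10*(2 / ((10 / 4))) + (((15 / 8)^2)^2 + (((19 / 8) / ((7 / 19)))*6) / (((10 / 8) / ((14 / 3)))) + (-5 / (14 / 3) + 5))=8*sqrt(6) / 3 + 36798819 / 143360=263.22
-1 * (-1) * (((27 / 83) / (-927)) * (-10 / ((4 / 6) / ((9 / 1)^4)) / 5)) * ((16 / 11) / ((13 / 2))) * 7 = 13226976 / 1222507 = 10.82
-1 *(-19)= 19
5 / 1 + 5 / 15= 16 / 3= 5.33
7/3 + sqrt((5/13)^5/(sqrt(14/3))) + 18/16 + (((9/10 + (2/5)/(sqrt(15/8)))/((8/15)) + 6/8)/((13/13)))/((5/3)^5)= 243 * sqrt(30)/31250 + 25 * 14^(3/4) * 3^(1/4) * sqrt(65)/30758 + 547181/150000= 3.75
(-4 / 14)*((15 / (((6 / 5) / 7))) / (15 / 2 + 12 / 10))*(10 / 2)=-1250 / 87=-14.37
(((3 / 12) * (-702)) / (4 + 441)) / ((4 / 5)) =-351 / 712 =-0.49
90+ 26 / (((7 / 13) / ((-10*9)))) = -29790 / 7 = -4255.71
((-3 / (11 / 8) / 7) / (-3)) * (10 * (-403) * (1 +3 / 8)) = -4030 / 7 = -575.71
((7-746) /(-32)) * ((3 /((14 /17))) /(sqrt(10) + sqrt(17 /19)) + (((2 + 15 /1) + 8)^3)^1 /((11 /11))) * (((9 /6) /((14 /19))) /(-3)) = 14041 * (-4156250 * sqrt(10)-218750 * sqrt(323)-969) /(12544 * (sqrt(323) + 19 * sqrt(10))) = -244869.50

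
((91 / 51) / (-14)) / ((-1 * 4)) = 13 / 408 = 0.03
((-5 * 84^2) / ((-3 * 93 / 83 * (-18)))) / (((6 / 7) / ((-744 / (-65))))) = -911008 / 117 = -7786.39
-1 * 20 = -20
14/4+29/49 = 401/98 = 4.09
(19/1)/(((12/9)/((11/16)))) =627/64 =9.80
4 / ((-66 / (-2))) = 4 / 33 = 0.12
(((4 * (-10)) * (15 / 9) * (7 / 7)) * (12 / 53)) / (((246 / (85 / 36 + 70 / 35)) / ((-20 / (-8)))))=-39250 / 58671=-0.67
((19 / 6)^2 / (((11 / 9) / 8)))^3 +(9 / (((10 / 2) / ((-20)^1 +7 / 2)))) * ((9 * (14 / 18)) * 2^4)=1859698048 / 6655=279443.73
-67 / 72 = -0.93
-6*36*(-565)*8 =976320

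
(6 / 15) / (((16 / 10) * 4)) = 1 / 16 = 0.06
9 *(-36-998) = -9306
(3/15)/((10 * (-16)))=-1/800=-0.00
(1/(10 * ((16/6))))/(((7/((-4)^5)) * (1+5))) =-32/35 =-0.91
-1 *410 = -410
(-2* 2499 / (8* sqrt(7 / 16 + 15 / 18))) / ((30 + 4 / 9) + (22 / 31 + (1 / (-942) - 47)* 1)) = 218927394* sqrt(183) / 84685507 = 34.97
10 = 10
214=214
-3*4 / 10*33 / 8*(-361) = 35739 / 20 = 1786.95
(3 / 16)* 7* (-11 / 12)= -77 / 64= -1.20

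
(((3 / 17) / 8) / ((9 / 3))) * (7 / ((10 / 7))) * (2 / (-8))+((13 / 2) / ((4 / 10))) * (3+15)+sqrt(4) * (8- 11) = 1558511 / 5440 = 286.49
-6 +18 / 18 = -5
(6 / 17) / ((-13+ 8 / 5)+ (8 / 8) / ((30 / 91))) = -180 / 4267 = -0.04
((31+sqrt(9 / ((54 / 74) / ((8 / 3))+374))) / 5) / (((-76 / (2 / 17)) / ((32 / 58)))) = -248 / 46835 - 48 * sqrt(8198090) / 5188615475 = -0.01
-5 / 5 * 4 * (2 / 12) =-0.67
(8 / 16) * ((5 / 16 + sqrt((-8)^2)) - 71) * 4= -1003 / 8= -125.38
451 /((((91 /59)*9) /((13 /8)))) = 26609 /504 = 52.80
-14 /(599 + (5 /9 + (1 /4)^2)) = -288 /12335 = -0.02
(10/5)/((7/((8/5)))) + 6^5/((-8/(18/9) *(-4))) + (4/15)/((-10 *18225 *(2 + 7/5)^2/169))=53805818224/110607525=486.46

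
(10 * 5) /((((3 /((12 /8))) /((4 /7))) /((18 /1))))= 1800 /7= 257.14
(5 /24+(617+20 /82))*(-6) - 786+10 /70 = -5155175 /1148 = -4490.57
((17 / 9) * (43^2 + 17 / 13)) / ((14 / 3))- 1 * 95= 59508 / 91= 653.93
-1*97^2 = -9409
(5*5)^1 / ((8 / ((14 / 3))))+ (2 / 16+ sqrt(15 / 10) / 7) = sqrt(6) / 14+ 353 / 24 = 14.88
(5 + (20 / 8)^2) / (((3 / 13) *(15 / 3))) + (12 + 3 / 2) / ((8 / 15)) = 561 / 16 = 35.06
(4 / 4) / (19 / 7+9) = 7 / 82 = 0.09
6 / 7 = 0.86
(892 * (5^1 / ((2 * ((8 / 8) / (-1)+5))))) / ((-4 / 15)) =-16725 / 8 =-2090.62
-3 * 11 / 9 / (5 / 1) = -11 / 15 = -0.73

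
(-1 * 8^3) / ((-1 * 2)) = 256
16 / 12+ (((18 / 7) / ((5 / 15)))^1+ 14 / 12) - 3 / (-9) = 443 / 42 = 10.55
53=53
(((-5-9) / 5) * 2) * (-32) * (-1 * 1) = -896 / 5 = -179.20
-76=-76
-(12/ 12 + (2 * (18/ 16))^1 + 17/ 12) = -14/ 3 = -4.67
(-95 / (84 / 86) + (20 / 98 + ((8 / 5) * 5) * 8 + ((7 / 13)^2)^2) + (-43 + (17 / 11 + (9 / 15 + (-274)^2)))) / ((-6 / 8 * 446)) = -34638355707847 / 154482593265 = -224.22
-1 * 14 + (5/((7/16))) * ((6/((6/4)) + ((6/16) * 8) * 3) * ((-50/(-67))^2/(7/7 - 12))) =-7439142/345653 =-21.52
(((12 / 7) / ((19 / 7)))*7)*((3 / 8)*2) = 63 / 19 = 3.32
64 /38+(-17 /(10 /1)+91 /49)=2449 /1330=1.84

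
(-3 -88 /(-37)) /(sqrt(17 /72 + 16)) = -138 * sqrt(2338) /43253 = -0.15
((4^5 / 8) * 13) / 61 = 1664 / 61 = 27.28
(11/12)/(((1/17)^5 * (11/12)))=1419857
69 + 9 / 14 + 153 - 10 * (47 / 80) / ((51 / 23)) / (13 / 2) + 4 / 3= 4150327 / 18564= 223.57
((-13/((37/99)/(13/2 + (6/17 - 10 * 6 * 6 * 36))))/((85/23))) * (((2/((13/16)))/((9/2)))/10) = 1782767536/267325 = 6668.91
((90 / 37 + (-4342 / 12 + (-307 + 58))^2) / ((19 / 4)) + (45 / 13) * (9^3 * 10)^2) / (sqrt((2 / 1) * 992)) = 15137383373845 * sqrt(31) / 20398248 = 4131795.23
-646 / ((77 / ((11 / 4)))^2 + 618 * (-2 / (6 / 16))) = 323 / 1256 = 0.26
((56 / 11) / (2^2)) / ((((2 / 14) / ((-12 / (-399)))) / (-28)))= -1568 / 209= -7.50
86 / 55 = 1.56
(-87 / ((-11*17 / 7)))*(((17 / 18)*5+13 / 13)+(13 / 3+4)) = 4669 / 102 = 45.77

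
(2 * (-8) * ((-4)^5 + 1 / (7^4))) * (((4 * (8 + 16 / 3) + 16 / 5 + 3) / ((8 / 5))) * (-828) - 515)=-513204015.26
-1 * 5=-5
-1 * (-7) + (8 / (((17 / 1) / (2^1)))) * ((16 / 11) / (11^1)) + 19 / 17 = 8.24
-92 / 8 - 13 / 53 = -1245 / 106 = -11.75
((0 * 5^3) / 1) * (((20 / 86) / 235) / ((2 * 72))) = 0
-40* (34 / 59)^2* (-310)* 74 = 1060745600 / 3481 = 304724.39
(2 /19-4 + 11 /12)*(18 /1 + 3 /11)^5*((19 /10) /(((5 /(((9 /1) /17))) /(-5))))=668299776839037 /109514680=6102376.20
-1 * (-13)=13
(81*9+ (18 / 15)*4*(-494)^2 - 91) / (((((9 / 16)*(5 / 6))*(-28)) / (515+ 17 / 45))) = -1087250978944 / 23625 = -46021205.46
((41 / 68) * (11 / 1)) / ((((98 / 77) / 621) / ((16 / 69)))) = 89298 / 119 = 750.40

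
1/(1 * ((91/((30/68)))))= 15/3094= 0.00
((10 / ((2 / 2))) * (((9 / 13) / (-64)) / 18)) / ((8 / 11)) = -55 / 6656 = -0.01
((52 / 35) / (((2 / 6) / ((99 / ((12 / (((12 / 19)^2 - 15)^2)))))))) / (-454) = -5108184081 / 295828670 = -17.27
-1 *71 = -71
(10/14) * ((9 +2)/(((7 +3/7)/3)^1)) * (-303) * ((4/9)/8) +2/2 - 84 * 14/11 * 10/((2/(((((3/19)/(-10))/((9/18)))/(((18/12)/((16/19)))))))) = -17732193/412984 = -42.94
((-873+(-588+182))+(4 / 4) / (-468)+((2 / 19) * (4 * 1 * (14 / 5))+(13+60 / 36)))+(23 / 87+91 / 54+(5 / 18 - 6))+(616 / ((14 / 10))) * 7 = 7012994147 / 3868020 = 1813.07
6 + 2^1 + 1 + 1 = 10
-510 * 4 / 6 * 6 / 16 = -255 / 2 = -127.50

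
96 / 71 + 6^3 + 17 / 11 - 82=106917 / 781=136.90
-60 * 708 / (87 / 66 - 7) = 186912 / 25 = 7476.48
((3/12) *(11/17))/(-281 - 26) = -11/20876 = -0.00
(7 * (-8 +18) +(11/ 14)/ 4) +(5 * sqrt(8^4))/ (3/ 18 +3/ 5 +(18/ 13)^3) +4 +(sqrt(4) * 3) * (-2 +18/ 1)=67964529/ 257704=263.73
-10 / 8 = -5 / 4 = -1.25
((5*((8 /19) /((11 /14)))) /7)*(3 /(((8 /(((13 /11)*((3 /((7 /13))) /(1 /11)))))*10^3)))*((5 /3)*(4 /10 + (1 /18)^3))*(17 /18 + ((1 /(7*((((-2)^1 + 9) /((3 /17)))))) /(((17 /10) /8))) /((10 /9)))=145087345 /21802955328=0.01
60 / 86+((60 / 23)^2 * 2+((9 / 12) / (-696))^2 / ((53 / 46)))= 7427673769901 / 519117839872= 14.31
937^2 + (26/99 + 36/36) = 86919056/99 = 877970.26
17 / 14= 1.21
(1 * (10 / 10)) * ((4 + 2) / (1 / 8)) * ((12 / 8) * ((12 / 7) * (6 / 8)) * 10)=6480 / 7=925.71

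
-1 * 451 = -451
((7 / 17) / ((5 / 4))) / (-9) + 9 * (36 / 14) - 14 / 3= 98744 / 5355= 18.44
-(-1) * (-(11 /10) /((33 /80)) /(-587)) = 8 /1761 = 0.00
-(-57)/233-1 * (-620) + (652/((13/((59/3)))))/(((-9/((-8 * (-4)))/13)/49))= -14050151033/6291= -2233373.24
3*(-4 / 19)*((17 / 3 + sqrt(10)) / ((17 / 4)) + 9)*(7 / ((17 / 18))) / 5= -10.37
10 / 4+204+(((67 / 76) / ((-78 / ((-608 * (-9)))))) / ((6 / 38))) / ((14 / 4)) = 17215 / 182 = 94.59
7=7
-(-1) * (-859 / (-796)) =859 / 796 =1.08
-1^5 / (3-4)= 1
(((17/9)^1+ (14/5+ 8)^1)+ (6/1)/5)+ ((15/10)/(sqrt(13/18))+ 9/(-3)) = 9*sqrt(26)/26+ 98/9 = 12.65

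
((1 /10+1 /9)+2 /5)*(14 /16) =77 /144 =0.53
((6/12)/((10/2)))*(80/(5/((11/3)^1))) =88/15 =5.87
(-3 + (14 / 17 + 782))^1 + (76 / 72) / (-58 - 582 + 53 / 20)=1520879581 / 1950291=779.82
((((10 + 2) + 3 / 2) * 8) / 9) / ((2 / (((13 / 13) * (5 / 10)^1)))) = 3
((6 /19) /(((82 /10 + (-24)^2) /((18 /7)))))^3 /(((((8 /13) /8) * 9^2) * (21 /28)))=0.00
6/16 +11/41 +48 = 48.64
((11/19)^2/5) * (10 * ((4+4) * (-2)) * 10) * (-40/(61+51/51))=774400/11191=69.20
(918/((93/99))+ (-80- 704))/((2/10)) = 29950/31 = 966.13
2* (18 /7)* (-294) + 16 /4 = -1508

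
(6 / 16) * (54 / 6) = 27 / 8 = 3.38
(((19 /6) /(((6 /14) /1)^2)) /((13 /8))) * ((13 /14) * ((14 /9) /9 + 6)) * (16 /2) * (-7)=-7448000 /2187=-3405.58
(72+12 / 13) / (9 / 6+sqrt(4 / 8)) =5688 / 91-1896* sqrt(2) / 91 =33.04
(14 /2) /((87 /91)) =637 /87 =7.32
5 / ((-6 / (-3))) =5 / 2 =2.50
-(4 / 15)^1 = -4 / 15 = -0.27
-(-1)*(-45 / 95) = -9 / 19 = -0.47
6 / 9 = 2 / 3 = 0.67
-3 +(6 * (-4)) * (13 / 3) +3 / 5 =-532 / 5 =-106.40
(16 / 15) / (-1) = -16 / 15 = -1.07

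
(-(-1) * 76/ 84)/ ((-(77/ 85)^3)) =-11668375/ 9587193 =-1.22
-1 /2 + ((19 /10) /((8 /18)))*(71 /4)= 12061 /160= 75.38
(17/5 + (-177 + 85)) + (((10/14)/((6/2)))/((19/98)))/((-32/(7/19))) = -88.61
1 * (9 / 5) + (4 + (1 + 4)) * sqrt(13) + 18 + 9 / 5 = 54.05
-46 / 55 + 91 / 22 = 33 / 10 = 3.30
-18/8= -9/4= -2.25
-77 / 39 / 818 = -77 / 31902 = -0.00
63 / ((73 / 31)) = 1953 / 73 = 26.75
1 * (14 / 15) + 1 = 29 / 15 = 1.93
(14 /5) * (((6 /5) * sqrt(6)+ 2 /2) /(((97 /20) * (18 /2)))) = 56 /873+ 112 * sqrt(6) /1455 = 0.25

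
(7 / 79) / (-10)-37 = -29237 / 790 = -37.01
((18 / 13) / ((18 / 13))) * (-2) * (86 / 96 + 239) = -11515 / 24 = -479.79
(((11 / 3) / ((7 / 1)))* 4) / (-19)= -44 / 399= -0.11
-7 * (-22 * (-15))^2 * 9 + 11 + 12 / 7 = -48024811 / 7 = -6860687.29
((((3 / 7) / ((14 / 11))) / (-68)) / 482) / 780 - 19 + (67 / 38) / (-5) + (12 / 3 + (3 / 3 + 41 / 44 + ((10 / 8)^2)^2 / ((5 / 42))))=494793549295 / 69817075328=7.09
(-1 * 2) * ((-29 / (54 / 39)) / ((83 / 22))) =8294 / 747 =11.10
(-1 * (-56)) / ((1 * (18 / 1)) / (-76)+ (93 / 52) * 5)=55328 / 8601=6.43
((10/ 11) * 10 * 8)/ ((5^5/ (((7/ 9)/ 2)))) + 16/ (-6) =-32888/ 12375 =-2.66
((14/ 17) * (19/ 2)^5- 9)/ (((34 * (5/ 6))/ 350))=1819675725/ 2312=787056.97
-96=-96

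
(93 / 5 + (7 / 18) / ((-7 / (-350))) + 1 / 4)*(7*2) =48251 / 90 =536.12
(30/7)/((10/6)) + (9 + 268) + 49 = 2300/7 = 328.57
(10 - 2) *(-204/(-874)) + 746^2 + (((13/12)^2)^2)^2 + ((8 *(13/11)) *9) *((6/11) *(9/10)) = 63270310993932857569/113680710696960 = 556561.54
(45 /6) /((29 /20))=150 /29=5.17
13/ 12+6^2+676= 8557/ 12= 713.08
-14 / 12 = -7 / 6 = -1.17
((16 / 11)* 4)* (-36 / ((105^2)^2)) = -256 / 148561875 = -0.00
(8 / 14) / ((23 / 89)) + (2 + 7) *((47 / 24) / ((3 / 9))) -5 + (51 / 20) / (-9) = 962191 / 19320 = 49.80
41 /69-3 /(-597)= 8228 /13731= 0.60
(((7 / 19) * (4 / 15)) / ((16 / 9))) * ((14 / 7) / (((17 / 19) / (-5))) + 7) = -1491 / 6460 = -0.23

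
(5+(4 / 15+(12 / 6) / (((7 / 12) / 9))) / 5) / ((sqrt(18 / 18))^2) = 5893 / 525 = 11.22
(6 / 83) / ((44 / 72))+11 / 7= 10799 / 6391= 1.69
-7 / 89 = -0.08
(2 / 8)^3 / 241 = 0.00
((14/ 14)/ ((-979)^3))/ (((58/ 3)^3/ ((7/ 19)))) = -189/ 3478449134631592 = -0.00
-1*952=-952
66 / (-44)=-3 / 2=-1.50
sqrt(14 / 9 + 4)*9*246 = 3690*sqrt(2) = 5218.45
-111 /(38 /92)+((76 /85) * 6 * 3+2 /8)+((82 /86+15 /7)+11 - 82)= -622803497 /1944460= -320.30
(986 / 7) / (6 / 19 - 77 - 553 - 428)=-9367 / 70336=-0.13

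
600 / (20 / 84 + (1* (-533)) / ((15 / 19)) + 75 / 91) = -819000 / 920107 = -0.89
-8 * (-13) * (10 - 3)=728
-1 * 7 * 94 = -658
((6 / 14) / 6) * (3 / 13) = 3 / 182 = 0.02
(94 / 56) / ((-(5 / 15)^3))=-1269 / 28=-45.32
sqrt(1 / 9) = 1 / 3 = 0.33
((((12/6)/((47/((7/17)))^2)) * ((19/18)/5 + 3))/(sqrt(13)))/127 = 49 * sqrt(13)/164117655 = 0.00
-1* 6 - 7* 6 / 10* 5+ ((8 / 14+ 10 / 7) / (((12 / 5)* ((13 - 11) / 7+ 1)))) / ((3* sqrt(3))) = -27+ 35* sqrt(3) / 486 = -26.88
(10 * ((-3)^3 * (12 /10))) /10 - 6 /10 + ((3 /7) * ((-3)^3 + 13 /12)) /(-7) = -6157 /196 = -31.41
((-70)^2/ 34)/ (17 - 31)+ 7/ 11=-1806/ 187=-9.66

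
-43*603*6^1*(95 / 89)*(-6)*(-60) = -5320630800 / 89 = -59782368.54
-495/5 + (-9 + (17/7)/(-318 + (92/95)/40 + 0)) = -228386362/2114539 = -108.01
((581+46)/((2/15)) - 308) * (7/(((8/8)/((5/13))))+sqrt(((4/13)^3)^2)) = 11959.36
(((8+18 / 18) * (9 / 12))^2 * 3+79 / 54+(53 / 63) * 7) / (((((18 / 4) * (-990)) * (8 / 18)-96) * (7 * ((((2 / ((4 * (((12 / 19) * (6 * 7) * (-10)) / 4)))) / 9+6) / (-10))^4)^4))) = -35.21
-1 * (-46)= 46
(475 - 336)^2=19321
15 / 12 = 5 / 4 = 1.25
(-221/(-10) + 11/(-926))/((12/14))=178969/6945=25.77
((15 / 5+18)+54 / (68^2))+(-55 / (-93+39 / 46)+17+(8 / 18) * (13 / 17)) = 381716309 / 9800568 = 38.95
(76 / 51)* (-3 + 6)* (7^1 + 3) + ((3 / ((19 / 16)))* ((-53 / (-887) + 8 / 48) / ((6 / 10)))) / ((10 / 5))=38834540 / 859503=45.18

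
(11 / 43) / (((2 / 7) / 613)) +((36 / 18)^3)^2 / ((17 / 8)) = 846449 / 1462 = 578.97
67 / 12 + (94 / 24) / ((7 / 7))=19 / 2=9.50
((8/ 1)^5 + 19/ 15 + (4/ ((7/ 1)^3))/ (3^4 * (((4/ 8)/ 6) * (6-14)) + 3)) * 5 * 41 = 39170906483/ 5831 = 6717699.62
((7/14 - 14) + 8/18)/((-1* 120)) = 47/432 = 0.11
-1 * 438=-438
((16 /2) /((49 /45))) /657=40 /3577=0.01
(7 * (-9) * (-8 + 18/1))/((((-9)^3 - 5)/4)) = 1260/367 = 3.43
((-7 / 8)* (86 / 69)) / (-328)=301 / 90528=0.00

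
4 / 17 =0.24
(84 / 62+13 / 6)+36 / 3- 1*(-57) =13489 / 186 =72.52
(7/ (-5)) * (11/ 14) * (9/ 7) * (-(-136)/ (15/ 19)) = -42636/ 175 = -243.63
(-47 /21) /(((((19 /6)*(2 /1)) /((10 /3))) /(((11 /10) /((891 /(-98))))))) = 658 /4617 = 0.14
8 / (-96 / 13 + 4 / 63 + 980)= 819 / 99578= 0.01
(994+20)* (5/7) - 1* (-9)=5133/7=733.29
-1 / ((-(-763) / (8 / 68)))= -2 / 12971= -0.00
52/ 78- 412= -1234/ 3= -411.33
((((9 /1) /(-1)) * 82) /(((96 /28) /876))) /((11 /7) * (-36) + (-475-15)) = 1319913 /3826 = 344.99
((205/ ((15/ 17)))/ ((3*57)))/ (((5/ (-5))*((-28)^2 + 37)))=-697/ 421173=-0.00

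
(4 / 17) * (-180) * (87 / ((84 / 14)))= -10440 / 17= -614.12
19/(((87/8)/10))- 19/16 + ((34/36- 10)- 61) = -224551/4176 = -53.77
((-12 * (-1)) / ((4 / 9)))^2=729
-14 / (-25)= 14 / 25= 0.56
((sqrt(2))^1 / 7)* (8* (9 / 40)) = 9* sqrt(2) / 35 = 0.36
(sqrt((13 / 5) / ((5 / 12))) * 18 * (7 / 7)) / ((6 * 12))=sqrt(39) / 10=0.62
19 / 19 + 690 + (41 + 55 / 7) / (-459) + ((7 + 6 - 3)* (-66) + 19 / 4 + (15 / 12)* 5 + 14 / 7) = 15670 / 357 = 43.89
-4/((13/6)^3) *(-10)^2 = -86400/2197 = -39.33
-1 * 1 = -1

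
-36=-36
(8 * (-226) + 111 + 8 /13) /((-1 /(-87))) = -147585.46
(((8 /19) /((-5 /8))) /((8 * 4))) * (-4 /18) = 0.00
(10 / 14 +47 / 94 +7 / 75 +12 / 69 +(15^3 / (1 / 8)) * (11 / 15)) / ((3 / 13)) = 6216675127 / 72450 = 85806.42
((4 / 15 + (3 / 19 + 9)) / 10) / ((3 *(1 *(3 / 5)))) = 1343 / 2565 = 0.52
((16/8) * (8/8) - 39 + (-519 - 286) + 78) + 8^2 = -700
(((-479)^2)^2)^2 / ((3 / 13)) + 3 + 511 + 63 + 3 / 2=12008982305078701347142.83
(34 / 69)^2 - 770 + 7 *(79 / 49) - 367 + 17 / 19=-712096613 / 633213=-1124.58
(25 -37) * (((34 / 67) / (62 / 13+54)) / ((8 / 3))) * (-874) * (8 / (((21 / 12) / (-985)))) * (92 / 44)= -315065078640 / 985369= -319743.24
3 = 3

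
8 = 8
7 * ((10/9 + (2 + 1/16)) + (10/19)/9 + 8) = 215117/2736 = 78.62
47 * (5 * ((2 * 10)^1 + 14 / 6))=15745 / 3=5248.33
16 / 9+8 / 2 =52 / 9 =5.78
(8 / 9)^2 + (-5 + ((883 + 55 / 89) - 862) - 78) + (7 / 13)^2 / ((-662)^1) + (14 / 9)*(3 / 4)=-23964248434 / 403264251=-59.43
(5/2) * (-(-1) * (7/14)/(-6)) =-5/24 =-0.21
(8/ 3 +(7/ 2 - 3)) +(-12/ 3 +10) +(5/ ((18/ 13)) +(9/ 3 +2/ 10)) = 719/ 45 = 15.98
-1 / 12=-0.08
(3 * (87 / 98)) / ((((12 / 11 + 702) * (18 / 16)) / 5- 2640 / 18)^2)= 56845800 / 2836947169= 0.02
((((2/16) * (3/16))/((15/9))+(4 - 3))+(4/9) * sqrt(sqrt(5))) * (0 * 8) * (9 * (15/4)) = 0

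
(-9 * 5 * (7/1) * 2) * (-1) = 630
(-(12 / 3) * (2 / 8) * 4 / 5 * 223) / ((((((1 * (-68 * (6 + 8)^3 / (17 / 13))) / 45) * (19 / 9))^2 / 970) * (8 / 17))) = -0.01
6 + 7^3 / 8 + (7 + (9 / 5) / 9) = 2243 / 40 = 56.08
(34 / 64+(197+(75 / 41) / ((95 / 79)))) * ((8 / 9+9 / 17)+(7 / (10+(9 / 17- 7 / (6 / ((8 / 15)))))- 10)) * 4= -57212570169 / 9124427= -6270.26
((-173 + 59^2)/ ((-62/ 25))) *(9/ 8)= -186075/ 124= -1500.60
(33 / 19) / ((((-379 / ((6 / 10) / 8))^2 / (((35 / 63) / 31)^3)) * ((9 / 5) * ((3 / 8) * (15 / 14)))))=385 / 711255891460572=0.00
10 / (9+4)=10 / 13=0.77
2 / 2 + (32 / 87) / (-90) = 3899 / 3915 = 1.00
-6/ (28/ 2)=-0.43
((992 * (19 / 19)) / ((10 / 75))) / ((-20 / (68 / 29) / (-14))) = 354144 / 29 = 12211.86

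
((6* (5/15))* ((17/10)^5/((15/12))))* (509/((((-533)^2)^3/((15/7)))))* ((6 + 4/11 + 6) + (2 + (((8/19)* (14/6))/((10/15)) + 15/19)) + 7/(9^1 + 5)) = 15521582813601/838585963843594141175000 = 0.00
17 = 17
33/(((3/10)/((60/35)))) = 1320/7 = 188.57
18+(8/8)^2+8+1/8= 217/8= 27.12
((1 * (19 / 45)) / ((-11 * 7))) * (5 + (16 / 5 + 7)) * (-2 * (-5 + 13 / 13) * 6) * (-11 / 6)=11552 / 1575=7.33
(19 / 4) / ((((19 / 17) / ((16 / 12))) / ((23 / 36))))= 391 / 108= 3.62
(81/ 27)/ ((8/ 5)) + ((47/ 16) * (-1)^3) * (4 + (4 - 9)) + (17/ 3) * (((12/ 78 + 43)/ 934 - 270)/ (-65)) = 178978003/ 6313840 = 28.35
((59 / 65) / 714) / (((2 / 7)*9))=59 / 119340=0.00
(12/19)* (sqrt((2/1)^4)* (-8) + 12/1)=-240/19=-12.63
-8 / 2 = -4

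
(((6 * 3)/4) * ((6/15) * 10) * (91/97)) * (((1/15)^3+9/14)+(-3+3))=395057/36375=10.86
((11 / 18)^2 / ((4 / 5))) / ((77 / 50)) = 1375 / 4536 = 0.30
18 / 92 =9 / 46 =0.20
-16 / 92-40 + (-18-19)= -1775 / 23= -77.17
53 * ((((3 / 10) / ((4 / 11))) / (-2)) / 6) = -583 / 160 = -3.64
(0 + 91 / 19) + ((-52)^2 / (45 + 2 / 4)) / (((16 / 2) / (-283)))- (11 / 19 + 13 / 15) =-4187389 / 1995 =-2098.94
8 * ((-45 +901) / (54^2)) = 1712 / 729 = 2.35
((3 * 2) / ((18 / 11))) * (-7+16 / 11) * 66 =-1342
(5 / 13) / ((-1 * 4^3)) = -0.01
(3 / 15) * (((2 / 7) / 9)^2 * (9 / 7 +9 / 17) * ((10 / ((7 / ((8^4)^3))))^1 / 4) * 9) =3298534883328 / 40817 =80812771.23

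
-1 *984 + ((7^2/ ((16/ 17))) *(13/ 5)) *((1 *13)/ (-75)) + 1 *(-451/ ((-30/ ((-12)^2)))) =6944023/ 6000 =1157.34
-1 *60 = -60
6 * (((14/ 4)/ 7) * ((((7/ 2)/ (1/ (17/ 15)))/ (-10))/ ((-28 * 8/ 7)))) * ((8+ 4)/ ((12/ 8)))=119/ 400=0.30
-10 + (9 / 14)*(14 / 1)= -1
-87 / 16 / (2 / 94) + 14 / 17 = -69289 / 272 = -254.74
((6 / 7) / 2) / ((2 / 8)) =12 / 7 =1.71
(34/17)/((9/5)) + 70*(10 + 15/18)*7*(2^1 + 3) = 238885/9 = 26542.78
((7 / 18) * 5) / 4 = 35 / 72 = 0.49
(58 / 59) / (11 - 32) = -58 / 1239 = -0.05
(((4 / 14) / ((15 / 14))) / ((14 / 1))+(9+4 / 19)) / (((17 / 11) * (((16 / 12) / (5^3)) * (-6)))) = -5063575 / 54264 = -93.31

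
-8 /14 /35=-4 /245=-0.02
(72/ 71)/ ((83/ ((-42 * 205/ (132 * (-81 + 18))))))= 820/ 64823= 0.01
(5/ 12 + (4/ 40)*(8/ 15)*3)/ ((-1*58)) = -173/ 17400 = -0.01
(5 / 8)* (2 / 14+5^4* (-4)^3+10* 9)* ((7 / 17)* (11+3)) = -9777915 / 68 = -143792.87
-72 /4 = -18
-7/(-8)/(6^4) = 7/10368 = 0.00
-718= -718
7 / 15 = 0.47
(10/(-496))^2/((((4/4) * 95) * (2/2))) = 5/1168576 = 0.00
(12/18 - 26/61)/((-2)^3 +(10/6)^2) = -132/2867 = -0.05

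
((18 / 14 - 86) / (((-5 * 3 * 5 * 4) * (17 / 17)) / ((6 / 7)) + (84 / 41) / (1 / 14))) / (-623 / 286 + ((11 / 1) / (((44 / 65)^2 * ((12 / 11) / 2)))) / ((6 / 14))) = 500653296 / 190868804917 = 0.00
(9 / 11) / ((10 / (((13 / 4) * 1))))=0.27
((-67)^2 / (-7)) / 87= -7.37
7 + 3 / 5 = 38 / 5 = 7.60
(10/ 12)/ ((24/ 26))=65/ 72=0.90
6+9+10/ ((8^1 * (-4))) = 14.69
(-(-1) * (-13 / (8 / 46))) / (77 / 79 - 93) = 23621 / 29080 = 0.81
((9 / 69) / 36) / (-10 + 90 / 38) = -19 / 40020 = -0.00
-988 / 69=-14.32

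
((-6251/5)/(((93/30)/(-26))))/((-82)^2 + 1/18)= 5850936/3752023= 1.56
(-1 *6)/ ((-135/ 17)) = 34/ 45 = 0.76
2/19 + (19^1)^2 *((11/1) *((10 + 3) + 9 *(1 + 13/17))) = 37045493/323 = 114691.93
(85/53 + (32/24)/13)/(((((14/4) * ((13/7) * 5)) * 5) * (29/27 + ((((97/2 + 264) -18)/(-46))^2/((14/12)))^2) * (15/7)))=129999639552384/32773120719111114875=0.00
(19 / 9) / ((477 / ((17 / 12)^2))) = 5491 / 618192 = 0.01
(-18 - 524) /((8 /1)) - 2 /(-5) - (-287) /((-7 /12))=-11187 /20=-559.35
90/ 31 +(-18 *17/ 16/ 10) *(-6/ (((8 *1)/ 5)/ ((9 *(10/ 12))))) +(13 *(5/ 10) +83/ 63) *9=3528925/ 27776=127.05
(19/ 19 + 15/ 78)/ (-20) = -31/ 520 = -0.06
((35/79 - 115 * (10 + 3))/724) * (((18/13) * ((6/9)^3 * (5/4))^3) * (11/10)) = -64938500/406534869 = -0.16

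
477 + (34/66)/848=13348385/27984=477.00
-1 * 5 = -5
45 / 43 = 1.05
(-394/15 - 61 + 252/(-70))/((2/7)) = -9541/30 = -318.03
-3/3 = -1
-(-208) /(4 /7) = 364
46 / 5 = 9.20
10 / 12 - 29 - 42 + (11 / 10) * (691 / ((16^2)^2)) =-137930477 / 1966080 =-70.16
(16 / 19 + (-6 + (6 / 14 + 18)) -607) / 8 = -39483 / 532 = -74.22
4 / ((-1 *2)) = -2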